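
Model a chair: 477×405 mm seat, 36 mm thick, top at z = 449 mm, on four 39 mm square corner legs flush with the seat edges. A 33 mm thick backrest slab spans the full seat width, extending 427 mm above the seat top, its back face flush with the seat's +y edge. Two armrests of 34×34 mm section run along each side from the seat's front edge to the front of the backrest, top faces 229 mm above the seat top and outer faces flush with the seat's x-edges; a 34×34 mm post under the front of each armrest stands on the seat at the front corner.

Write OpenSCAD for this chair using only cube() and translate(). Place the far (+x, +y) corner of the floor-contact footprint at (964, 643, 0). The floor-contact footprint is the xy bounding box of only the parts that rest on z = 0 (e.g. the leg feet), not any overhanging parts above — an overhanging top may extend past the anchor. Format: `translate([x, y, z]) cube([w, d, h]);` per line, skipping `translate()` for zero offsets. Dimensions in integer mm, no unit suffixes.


translate([487, 238, 413]) cube([477, 405, 36]);
translate([487, 238, 0]) cube([39, 39, 413]);
translate([925, 238, 0]) cube([39, 39, 413]);
translate([487, 604, 0]) cube([39, 39, 413]);
translate([925, 604, 0]) cube([39, 39, 413]);
translate([487, 610, 449]) cube([477, 33, 427]);
translate([487, 238, 644]) cube([34, 372, 34]);
translate([930, 238, 644]) cube([34, 372, 34]);
translate([487, 238, 449]) cube([34, 34, 195]);
translate([930, 238, 449]) cube([34, 34, 195]);


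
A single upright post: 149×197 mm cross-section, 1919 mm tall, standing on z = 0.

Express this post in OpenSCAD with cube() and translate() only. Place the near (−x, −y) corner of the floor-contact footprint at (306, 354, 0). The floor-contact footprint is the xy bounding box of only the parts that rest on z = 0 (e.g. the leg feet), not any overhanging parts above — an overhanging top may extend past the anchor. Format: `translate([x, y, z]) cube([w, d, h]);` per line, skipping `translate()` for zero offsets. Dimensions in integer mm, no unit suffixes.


translate([306, 354, 0]) cube([149, 197, 1919]);


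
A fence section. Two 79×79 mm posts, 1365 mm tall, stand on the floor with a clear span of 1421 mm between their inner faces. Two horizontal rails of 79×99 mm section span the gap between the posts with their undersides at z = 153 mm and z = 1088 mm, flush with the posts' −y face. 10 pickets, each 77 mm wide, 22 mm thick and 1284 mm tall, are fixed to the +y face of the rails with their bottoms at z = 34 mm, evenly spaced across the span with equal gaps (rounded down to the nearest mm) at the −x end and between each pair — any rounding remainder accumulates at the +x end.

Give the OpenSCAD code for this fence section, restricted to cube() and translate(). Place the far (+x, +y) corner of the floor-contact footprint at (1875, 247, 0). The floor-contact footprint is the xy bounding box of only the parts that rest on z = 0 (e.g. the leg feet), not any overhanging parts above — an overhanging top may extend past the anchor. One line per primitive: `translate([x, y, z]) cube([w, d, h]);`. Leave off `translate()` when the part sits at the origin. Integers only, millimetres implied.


translate([296, 168, 0]) cube([79, 79, 1365]);
translate([1796, 168, 0]) cube([79, 79, 1365]);
translate([375, 168, 153]) cube([1421, 79, 99]);
translate([375, 168, 1088]) cube([1421, 79, 99]);
translate([434, 247, 34]) cube([77, 22, 1284]);
translate([570, 247, 34]) cube([77, 22, 1284]);
translate([706, 247, 34]) cube([77, 22, 1284]);
translate([842, 247, 34]) cube([77, 22, 1284]);
translate([978, 247, 34]) cube([77, 22, 1284]);
translate([1114, 247, 34]) cube([77, 22, 1284]);
translate([1250, 247, 34]) cube([77, 22, 1284]);
translate([1386, 247, 34]) cube([77, 22, 1284]);
translate([1522, 247, 34]) cube([77, 22, 1284]);
translate([1658, 247, 34]) cube([77, 22, 1284]);


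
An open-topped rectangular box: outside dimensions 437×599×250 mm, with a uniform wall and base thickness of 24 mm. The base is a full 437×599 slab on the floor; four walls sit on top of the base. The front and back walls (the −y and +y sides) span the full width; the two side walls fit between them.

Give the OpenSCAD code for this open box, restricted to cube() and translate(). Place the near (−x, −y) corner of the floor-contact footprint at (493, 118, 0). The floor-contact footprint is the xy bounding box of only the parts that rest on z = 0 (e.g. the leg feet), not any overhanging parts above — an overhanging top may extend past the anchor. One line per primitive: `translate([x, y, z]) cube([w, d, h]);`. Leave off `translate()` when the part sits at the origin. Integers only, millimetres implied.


translate([493, 118, 0]) cube([437, 599, 24]);
translate([493, 118, 24]) cube([437, 24, 226]);
translate([493, 693, 24]) cube([437, 24, 226]);
translate([493, 142, 24]) cube([24, 551, 226]);
translate([906, 142, 24]) cube([24, 551, 226]);


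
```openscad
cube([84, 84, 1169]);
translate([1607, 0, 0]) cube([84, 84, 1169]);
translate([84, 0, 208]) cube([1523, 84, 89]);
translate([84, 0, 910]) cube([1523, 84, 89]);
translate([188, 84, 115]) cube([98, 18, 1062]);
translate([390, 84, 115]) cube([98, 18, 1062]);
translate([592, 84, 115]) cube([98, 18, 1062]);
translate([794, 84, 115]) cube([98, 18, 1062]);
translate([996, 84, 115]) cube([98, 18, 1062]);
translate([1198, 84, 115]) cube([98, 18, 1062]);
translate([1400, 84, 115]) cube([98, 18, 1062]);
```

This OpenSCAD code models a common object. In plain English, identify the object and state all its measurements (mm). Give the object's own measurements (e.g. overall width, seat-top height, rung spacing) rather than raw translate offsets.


A fence section. Two 84×84 mm posts, 1169 mm tall, stand on the floor with a clear span of 1523 mm between their inner faces. Two horizontal rails of 84×89 mm section span the gap between the posts with their undersides at z = 208 mm and z = 910 mm, flush with the posts' −y face. 7 pickets, each 98 mm wide, 18 mm thick and 1062 mm tall, are fixed to the +y face of the rails with their bottoms at z = 115 mm, spaced across the span with a 104 mm gap after the −x post and between neighbouring pickets, with 109 mm left before the +x post.


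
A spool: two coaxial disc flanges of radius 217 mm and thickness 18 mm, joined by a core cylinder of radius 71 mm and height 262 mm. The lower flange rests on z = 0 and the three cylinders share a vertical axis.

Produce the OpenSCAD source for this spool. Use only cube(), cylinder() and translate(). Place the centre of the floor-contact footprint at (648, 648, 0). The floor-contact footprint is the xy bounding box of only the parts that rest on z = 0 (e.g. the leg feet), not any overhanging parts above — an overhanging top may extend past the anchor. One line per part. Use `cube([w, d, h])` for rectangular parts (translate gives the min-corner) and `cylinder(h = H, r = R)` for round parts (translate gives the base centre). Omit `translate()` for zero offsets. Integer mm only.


translate([648, 648, 0]) cylinder(h = 18, r = 217);
translate([648, 648, 18]) cylinder(h = 262, r = 71);
translate([648, 648, 280]) cylinder(h = 18, r = 217);


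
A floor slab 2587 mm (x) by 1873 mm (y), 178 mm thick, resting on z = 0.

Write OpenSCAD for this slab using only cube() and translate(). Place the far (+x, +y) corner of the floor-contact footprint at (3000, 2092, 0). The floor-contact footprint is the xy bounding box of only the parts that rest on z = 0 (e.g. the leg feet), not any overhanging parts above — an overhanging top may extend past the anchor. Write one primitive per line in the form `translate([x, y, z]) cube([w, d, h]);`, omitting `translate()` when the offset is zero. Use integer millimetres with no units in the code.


translate([413, 219, 0]) cube([2587, 1873, 178]);


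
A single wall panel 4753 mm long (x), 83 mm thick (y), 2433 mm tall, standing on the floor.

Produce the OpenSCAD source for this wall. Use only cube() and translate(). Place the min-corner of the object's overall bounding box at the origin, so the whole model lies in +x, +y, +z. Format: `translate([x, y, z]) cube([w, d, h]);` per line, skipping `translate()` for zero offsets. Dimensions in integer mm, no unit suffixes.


cube([4753, 83, 2433]);


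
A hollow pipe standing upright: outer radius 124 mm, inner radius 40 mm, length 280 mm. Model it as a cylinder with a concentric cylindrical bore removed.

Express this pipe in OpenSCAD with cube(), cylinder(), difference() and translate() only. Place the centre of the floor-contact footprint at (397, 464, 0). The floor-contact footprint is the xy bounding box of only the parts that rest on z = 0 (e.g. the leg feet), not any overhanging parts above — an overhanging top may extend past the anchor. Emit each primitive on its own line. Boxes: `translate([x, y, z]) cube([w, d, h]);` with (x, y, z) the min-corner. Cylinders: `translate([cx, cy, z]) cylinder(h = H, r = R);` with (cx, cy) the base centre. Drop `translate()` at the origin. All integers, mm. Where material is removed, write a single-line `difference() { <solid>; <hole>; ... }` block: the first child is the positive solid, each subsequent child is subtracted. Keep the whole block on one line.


difference() { translate([397, 464, 0]) cylinder(h = 280, r = 124); translate([397, 464, 0]) cylinder(h = 280, r = 40); }


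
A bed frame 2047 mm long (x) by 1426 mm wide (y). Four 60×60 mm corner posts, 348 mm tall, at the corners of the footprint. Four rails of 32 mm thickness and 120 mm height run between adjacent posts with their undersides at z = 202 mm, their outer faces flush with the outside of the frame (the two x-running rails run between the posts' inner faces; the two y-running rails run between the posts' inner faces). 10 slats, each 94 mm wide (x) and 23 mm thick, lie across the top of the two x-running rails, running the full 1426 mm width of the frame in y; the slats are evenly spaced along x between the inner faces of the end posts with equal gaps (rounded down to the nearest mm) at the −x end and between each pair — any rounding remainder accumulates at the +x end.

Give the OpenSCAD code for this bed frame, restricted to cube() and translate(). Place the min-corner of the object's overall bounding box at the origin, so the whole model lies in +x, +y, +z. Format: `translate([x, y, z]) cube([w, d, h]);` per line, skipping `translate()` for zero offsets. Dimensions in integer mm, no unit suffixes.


// slat z = rail_z + rail_h = 202 + 120 = 322
// slat gap = ⌊(1927 − 10·94) / 11⌋ = 89
cube([60, 60, 348]);
translate([0, 1366, 0]) cube([60, 60, 348]);
translate([1987, 0, 0]) cube([60, 60, 348]);
translate([1987, 1366, 0]) cube([60, 60, 348]);
translate([60, 0, 202]) cube([1927, 32, 120]);
translate([60, 1394, 202]) cube([1927, 32, 120]);
translate([0, 60, 202]) cube([32, 1306, 120]);
translate([2015, 60, 202]) cube([32, 1306, 120]);
translate([149, 0, 322]) cube([94, 1426, 23]);
translate([332, 0, 322]) cube([94, 1426, 23]);
translate([515, 0, 322]) cube([94, 1426, 23]);
translate([698, 0, 322]) cube([94, 1426, 23]);
translate([881, 0, 322]) cube([94, 1426, 23]);
translate([1064, 0, 322]) cube([94, 1426, 23]);
translate([1247, 0, 322]) cube([94, 1426, 23]);
translate([1430, 0, 322]) cube([94, 1426, 23]);
translate([1613, 0, 322]) cube([94, 1426, 23]);
translate([1796, 0, 322]) cube([94, 1426, 23]);


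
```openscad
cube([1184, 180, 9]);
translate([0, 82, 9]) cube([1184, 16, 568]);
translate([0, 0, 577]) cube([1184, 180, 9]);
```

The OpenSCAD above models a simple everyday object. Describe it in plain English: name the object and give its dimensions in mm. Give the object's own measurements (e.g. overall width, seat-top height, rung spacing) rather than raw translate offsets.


An I-beam lying along x, 1184 mm long. Overall section height 586 mm. Two flanges 180 mm wide (y) and 9 mm thick, one on the floor and one at the top; a web 16 mm thick runs between them, centred on the flange width.


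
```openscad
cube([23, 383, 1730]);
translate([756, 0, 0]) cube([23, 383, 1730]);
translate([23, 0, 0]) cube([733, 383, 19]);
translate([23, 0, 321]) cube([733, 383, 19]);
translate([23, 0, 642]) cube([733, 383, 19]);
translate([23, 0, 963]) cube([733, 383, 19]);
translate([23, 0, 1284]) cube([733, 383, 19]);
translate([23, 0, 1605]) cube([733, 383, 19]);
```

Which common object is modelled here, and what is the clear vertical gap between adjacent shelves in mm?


A bookshelf. The clear shelf gap is 302 mm.

Two tall side panels with 6 horizontal boards between them — a bookshelf. The first two shelf undersides are at z = 0 and z = 321; with shelf thickness 19, the clear gap is 321 − 0 − 19 = 302 mm.


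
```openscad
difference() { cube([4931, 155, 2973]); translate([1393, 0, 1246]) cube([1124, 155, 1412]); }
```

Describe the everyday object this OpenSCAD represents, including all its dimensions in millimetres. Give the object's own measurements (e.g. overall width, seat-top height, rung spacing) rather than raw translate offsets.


A wall 4931 mm long (x), 155 mm thick (y), 2973 mm tall, with a rectangular window opening cut through it. The opening is 1124 mm wide and 1412 mm tall; its sill is at z = 1246 mm and its near (−x) edge is 1393 mm from the wall's −x end. The opening passes through the full wall thickness.


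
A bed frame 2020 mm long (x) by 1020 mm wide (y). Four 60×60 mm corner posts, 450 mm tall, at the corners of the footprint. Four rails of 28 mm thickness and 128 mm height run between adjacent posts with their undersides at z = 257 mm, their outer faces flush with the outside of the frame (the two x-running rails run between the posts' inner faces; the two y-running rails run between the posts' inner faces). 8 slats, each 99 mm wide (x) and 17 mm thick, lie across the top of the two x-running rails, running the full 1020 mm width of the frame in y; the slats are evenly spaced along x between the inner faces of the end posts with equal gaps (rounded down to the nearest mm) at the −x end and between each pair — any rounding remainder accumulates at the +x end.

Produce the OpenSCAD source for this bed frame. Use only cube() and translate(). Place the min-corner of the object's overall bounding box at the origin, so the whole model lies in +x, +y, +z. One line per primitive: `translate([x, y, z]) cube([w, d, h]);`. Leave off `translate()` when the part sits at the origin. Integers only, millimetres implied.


cube([60, 60, 450]);
translate([0, 960, 0]) cube([60, 60, 450]);
translate([1960, 0, 0]) cube([60, 60, 450]);
translate([1960, 960, 0]) cube([60, 60, 450]);
translate([60, 0, 257]) cube([1900, 28, 128]);
translate([60, 992, 257]) cube([1900, 28, 128]);
translate([0, 60, 257]) cube([28, 900, 128]);
translate([1992, 60, 257]) cube([28, 900, 128]);
translate([183, 0, 385]) cube([99, 1020, 17]);
translate([405, 0, 385]) cube([99, 1020, 17]);
translate([627, 0, 385]) cube([99, 1020, 17]);
translate([849, 0, 385]) cube([99, 1020, 17]);
translate([1071, 0, 385]) cube([99, 1020, 17]);
translate([1293, 0, 385]) cube([99, 1020, 17]);
translate([1515, 0, 385]) cube([99, 1020, 17]);
translate([1737, 0, 385]) cube([99, 1020, 17]);


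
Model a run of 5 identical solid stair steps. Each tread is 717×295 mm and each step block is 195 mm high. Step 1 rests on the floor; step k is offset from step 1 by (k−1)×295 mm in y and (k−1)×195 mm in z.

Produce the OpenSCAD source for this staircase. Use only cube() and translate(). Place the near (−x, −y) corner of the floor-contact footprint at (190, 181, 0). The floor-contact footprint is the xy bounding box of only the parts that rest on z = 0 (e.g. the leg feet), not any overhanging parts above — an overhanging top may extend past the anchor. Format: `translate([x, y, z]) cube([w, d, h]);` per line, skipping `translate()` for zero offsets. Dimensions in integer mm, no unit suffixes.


translate([190, 181, 0]) cube([717, 295, 195]);
translate([190, 476, 195]) cube([717, 295, 195]);
translate([190, 771, 390]) cube([717, 295, 195]);
translate([190, 1066, 585]) cube([717, 295, 195]);
translate([190, 1361, 780]) cube([717, 295, 195]);


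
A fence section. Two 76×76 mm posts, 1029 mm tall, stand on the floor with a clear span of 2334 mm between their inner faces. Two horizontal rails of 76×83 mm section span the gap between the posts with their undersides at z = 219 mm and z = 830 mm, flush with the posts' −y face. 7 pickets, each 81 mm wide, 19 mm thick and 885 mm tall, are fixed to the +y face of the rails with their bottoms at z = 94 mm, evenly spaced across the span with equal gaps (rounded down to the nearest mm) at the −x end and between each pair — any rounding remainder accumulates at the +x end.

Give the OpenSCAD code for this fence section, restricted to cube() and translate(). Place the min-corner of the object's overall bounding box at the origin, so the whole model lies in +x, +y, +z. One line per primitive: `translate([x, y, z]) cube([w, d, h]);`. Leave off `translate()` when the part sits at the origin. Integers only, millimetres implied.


cube([76, 76, 1029]);
translate([2410, 0, 0]) cube([76, 76, 1029]);
translate([76, 0, 219]) cube([2334, 76, 83]);
translate([76, 0, 830]) cube([2334, 76, 83]);
translate([296, 76, 94]) cube([81, 19, 885]);
translate([597, 76, 94]) cube([81, 19, 885]);
translate([898, 76, 94]) cube([81, 19, 885]);
translate([1199, 76, 94]) cube([81, 19, 885]);
translate([1500, 76, 94]) cube([81, 19, 885]);
translate([1801, 76, 94]) cube([81, 19, 885]);
translate([2102, 76, 94]) cube([81, 19, 885]);


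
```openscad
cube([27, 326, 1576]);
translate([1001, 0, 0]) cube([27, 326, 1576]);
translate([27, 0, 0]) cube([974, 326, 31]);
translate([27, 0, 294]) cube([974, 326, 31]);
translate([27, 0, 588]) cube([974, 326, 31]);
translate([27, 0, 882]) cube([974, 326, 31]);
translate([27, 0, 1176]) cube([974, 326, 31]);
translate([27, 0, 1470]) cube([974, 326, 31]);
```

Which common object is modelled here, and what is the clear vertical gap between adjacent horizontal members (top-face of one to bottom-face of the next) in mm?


A bookshelf. The clear shelf gap is 263 mm.

Two tall side panels with 6 horizontal boards between them — a bookshelf. The first two shelf undersides are at z = 0 and z = 294; with shelf thickness 31, the clear gap is 294 − 0 − 31 = 263 mm.


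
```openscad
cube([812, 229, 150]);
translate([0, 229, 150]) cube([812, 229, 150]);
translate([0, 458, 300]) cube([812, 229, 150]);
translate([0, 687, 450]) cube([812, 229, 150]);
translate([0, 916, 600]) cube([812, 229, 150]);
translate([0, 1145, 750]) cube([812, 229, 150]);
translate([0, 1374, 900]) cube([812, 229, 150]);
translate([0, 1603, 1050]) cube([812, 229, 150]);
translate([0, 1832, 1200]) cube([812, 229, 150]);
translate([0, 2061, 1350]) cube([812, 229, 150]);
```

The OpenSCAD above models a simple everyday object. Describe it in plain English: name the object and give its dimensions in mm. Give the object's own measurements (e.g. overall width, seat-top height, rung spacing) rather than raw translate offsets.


A straight staircase of 10 solid steps. Each step is 812 mm wide (x), 229 mm deep (y, the going) and 150 mm tall (the rise). The first step rests on the floor; each subsequent step sits one going further in +y and one rise higher in +z, directly behind and above the previous step with no overlap.


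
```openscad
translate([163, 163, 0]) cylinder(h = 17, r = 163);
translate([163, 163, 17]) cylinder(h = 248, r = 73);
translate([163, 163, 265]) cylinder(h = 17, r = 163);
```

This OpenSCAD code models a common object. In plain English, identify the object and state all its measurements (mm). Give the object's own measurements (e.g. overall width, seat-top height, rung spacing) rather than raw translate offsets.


A spool: two coaxial disc flanges of radius 163 mm and thickness 17 mm, joined by a core cylinder of radius 73 mm and height 248 mm. The lower flange rests on z = 0 and the three cylinders share a vertical axis.


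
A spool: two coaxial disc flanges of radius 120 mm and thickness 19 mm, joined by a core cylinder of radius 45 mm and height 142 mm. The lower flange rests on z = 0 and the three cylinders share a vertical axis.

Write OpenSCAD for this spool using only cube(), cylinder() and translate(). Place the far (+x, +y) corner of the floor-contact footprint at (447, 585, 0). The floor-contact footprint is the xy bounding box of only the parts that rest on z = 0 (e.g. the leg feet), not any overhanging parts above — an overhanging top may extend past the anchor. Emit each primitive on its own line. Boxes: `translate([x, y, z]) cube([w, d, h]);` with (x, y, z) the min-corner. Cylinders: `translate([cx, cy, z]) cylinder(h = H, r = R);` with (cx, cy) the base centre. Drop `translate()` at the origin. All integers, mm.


translate([327, 465, 0]) cylinder(h = 19, r = 120);
translate([327, 465, 19]) cylinder(h = 142, r = 45);
translate([327, 465, 161]) cylinder(h = 19, r = 120);


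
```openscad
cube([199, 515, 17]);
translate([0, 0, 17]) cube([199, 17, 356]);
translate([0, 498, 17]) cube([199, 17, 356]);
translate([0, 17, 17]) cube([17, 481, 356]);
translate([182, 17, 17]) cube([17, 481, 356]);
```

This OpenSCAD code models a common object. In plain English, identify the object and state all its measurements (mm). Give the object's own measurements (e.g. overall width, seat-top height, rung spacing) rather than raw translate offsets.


An open-topped rectangular box: outside dimensions 199×515×373 mm, with a uniform wall and base thickness of 17 mm. The base is a full 199×515 slab on the floor; four walls sit on top of the base. The front and back walls (the −y and +y sides) span the full width; the two side walls fit between them.


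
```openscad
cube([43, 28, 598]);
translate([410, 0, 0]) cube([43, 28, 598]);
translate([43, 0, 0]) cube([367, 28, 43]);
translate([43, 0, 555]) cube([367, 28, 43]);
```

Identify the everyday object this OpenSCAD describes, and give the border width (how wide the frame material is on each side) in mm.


A picture frame. The border width is 43 mm.

Four thin pieces enclosing a rectangular opening — a picture frame. The two full-height stiles are 598 mm tall; the top rail sits at z = 555 and is 43 mm tall, so the border above the opening is 598 − 555 = 43 mm, matching the stile x-width.


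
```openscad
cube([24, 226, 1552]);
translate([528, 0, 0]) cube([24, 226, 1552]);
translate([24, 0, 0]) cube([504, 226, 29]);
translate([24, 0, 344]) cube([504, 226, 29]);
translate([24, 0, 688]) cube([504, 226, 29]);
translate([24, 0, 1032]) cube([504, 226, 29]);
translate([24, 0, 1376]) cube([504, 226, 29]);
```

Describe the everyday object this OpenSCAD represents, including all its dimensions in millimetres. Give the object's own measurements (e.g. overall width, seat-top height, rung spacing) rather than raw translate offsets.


An open bookshelf. Two side panels, each 24 mm thick, 226 mm deep and 1552 mm tall, stand 552 mm apart (outside-to-outside). Between them sit 5 shelves, each 29 mm thick and 226 mm deep, spanning the full gap between the sides. The bottom shelf rests on the floor (its underside at z = 0) and the clear gap between one shelf's top and the next shelf's underside is 315 mm.


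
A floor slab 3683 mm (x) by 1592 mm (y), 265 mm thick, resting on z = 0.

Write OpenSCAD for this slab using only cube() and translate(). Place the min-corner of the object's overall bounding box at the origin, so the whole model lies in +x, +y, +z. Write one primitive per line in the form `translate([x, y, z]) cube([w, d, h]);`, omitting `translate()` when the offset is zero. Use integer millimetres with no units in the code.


cube([3683, 1592, 265]);


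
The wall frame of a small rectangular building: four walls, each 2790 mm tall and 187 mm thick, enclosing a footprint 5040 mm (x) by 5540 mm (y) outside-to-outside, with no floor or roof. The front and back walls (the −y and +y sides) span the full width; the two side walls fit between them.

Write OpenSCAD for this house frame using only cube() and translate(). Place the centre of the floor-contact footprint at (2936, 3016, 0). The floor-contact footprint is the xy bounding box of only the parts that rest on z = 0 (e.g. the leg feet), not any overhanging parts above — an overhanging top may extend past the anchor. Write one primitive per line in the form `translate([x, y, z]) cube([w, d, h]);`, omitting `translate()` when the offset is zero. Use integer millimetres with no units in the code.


translate([416, 246, 0]) cube([5040, 187, 2790]);
translate([416, 5599, 0]) cube([5040, 187, 2790]);
translate([416, 433, 0]) cube([187, 5166, 2790]);
translate([5269, 433, 0]) cube([187, 5166, 2790]);


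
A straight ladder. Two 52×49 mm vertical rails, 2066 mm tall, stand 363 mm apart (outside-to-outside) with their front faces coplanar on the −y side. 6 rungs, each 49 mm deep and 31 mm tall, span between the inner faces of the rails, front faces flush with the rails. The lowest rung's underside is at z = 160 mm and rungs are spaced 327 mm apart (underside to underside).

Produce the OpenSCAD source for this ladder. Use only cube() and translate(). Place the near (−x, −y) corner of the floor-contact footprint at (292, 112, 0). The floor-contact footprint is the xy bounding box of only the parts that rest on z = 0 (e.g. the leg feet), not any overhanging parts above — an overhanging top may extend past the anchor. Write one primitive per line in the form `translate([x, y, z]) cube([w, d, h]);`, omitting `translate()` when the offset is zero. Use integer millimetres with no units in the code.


translate([292, 112, 0]) cube([52, 49, 2066]);
translate([603, 112, 0]) cube([52, 49, 2066]);
translate([344, 112, 160]) cube([259, 49, 31]);
translate([344, 112, 487]) cube([259, 49, 31]);
translate([344, 112, 814]) cube([259, 49, 31]);
translate([344, 112, 1141]) cube([259, 49, 31]);
translate([344, 112, 1468]) cube([259, 49, 31]);
translate([344, 112, 1795]) cube([259, 49, 31]);


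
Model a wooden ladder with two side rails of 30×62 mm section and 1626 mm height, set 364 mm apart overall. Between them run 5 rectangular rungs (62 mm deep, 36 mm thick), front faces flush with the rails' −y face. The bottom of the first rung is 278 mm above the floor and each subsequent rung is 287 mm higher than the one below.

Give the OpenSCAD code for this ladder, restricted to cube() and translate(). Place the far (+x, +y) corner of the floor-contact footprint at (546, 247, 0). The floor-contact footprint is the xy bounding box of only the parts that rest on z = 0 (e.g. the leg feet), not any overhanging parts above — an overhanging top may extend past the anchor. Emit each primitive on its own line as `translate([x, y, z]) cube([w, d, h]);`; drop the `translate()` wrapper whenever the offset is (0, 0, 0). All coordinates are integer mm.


// rung span = 364 - 2*30 = 304
// rung[k] z = 278 + k*287
translate([182, 185, 0]) cube([30, 62, 1626]);
translate([516, 185, 0]) cube([30, 62, 1626]);
translate([212, 185, 278]) cube([304, 62, 36]);
translate([212, 185, 565]) cube([304, 62, 36]);
translate([212, 185, 852]) cube([304, 62, 36]);
translate([212, 185, 1139]) cube([304, 62, 36]);
translate([212, 185, 1426]) cube([304, 62, 36]);


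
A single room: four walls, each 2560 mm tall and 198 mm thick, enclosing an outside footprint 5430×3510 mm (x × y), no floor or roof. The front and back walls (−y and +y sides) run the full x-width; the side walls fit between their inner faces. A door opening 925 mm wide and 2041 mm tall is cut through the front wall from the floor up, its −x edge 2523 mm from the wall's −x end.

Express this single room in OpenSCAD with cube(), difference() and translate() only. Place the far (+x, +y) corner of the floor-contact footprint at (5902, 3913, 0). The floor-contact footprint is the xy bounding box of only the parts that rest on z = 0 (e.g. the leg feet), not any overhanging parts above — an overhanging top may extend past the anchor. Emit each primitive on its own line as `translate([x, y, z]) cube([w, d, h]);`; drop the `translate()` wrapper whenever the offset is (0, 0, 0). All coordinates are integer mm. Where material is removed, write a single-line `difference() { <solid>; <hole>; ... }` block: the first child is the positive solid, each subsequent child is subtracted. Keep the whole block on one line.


difference() { translate([472, 403, 0]) cube([5430, 198, 2560]); translate([2995, 403, 0]) cube([925, 198, 2041]); }
translate([472, 3715, 0]) cube([5430, 198, 2560]);
translate([472, 601, 0]) cube([198, 3114, 2560]);
translate([5704, 601, 0]) cube([198, 3114, 2560]);


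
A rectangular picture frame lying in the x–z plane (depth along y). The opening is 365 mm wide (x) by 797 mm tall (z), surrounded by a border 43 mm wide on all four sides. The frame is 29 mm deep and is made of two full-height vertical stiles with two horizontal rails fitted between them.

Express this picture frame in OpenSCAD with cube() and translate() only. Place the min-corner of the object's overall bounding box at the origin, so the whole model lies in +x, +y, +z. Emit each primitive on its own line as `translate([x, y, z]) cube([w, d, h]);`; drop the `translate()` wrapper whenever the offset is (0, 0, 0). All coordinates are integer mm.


cube([43, 29, 883]);
translate([408, 0, 0]) cube([43, 29, 883]);
translate([43, 0, 0]) cube([365, 29, 43]);
translate([43, 0, 840]) cube([365, 29, 43]);


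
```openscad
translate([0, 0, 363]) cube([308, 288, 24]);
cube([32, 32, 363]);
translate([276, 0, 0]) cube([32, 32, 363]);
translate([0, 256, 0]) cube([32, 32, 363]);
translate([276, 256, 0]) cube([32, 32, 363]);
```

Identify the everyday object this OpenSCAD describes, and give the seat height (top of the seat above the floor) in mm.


A stool. The seat height is 387 mm.

A 308×288×24 slab at z = 363 on four corner posts — a stool. The seat top is 363 + 24 = 387 mm.


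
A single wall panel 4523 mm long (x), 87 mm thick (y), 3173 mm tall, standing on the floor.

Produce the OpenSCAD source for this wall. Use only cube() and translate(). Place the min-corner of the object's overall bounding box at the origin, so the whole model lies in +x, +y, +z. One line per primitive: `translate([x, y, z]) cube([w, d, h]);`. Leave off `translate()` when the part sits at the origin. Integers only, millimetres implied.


cube([4523, 87, 3173]);


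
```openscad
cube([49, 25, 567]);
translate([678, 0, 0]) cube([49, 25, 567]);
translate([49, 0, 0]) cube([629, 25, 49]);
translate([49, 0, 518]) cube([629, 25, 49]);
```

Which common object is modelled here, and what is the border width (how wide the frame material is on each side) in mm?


A picture frame. The border width is 49 mm.

Four thin pieces enclosing a rectangular opening — a picture frame. The two full-height stiles are 567 mm tall; the top rail sits at z = 518 and is 49 mm tall, so the border above the opening is 567 − 518 = 49 mm, matching the stile x-width.


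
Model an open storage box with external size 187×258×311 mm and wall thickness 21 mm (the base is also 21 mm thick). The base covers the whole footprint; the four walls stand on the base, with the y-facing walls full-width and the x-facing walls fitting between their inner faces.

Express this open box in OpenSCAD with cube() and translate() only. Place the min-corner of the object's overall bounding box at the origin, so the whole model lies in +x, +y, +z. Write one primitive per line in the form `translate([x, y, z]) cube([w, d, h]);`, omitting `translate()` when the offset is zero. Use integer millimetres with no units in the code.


cube([187, 258, 21]);
translate([0, 0, 21]) cube([187, 21, 290]);
translate([0, 237, 21]) cube([187, 21, 290]);
translate([0, 21, 21]) cube([21, 216, 290]);
translate([166, 21, 21]) cube([21, 216, 290]);


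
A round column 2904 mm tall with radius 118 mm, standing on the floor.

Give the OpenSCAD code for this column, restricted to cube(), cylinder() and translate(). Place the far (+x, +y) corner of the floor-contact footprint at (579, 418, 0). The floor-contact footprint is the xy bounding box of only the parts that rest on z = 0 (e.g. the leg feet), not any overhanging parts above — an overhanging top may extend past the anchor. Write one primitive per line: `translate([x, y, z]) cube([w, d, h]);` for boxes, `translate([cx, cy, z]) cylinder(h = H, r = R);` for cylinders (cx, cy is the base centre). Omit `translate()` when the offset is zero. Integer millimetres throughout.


translate([461, 300, 0]) cylinder(h = 2904, r = 118);


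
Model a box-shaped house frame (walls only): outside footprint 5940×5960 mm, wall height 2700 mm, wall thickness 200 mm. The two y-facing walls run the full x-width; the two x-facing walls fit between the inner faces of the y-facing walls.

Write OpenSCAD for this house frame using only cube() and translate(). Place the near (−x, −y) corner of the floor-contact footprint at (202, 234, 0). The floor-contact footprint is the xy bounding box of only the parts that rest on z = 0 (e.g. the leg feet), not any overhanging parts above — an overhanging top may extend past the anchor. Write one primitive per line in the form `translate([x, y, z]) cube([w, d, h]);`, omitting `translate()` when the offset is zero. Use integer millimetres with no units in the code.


translate([202, 234, 0]) cube([5940, 200, 2700]);
translate([202, 5994, 0]) cube([5940, 200, 2700]);
translate([202, 434, 0]) cube([200, 5560, 2700]);
translate([5942, 434, 0]) cube([200, 5560, 2700]);


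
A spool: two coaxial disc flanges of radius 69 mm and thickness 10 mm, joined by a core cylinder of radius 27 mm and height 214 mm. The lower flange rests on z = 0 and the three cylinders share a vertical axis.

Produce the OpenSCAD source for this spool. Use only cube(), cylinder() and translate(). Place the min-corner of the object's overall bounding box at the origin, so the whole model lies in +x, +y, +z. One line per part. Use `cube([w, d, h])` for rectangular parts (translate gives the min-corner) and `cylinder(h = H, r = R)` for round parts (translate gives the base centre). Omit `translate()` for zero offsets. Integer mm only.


translate([69, 69, 0]) cylinder(h = 10, r = 69);
translate([69, 69, 10]) cylinder(h = 214, r = 27);
translate([69, 69, 224]) cylinder(h = 10, r = 69);


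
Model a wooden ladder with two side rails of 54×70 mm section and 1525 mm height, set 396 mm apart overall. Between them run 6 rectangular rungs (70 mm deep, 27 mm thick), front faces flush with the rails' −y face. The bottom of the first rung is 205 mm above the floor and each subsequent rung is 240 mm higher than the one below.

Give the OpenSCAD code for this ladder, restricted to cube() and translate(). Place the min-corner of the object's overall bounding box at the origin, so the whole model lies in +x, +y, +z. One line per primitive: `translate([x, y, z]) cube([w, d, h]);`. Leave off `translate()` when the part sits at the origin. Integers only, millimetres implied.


cube([54, 70, 1525]);
translate([342, 0, 0]) cube([54, 70, 1525]);
translate([54, 0, 205]) cube([288, 70, 27]);
translate([54, 0, 445]) cube([288, 70, 27]);
translate([54, 0, 685]) cube([288, 70, 27]);
translate([54, 0, 925]) cube([288, 70, 27]);
translate([54, 0, 1165]) cube([288, 70, 27]);
translate([54, 0, 1405]) cube([288, 70, 27]);


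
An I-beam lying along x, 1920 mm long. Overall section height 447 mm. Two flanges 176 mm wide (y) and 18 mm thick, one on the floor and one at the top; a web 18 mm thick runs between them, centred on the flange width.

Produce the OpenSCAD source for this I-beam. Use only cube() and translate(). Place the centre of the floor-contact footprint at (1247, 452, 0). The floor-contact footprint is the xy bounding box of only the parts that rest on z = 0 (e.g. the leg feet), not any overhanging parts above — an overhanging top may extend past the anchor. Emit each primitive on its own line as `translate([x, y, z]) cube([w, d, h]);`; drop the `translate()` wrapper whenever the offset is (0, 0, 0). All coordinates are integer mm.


translate([287, 364, 0]) cube([1920, 176, 18]);
translate([287, 443, 18]) cube([1920, 18, 411]);
translate([287, 364, 429]) cube([1920, 176, 18]);


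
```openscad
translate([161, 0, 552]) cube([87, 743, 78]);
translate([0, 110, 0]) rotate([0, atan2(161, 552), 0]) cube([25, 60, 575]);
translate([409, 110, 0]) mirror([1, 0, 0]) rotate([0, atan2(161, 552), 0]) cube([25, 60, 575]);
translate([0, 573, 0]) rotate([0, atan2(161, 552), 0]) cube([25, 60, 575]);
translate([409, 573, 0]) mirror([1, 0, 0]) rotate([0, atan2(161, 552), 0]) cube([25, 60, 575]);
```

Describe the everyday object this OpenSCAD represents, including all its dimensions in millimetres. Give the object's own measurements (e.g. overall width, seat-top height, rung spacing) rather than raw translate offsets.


A sawhorse. A 87×743×78 mm beam (x, y, z) sits on two A-frame leg pairs. Each pair is two raked legs of 25×60 mm section (60 mm along y) splaying symmetrically in x. Each leg rises 552 mm vertically over 161 mm of horizontal reach and is 575 mm long along its own axis. Every leg's outer bottom edge rests on the floor and its outer top edge meets a bottom edge of the beam — the left legs (tilting toward +x) meet the beam's −x bottom edge, the right legs (their mirror images, tilting toward −x) meet its +x bottom edge — so the leg tops tuck under the beam, the beam's underside is 552 mm above the floor, and the feet are 409 mm apart outside-to-outside with the beam centred between them. The two leg pairs are set in 110 mm from either end of the beam.


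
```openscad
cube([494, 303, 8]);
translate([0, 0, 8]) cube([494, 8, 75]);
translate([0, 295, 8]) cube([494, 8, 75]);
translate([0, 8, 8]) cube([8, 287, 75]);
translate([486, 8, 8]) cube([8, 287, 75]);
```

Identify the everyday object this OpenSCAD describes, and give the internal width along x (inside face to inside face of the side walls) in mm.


An open box. The internal width is 478 mm.

A 494×303 base slab with four walls standing on it — an open box. The base is 494 mm wide and the walls are 8 mm thick, so the internal width is 494 − 2 × 8 = 478 mm.


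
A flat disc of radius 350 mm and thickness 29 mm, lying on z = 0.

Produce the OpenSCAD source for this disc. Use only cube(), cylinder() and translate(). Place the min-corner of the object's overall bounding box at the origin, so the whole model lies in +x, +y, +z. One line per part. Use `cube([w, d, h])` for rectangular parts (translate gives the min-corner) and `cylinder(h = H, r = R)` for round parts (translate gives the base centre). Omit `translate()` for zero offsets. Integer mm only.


translate([350, 350, 0]) cylinder(h = 29, r = 350);


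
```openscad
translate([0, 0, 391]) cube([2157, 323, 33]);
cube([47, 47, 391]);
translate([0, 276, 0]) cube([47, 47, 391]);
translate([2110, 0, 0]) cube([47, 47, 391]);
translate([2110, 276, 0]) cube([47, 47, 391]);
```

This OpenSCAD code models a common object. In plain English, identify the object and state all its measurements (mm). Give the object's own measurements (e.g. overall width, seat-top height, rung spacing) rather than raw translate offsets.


A bench: a 2157×323 mm seat slab, 33 mm thick, top at z = 424 mm, on four 47×47 mm square legs flush with the seat corners and standing on z = 0.


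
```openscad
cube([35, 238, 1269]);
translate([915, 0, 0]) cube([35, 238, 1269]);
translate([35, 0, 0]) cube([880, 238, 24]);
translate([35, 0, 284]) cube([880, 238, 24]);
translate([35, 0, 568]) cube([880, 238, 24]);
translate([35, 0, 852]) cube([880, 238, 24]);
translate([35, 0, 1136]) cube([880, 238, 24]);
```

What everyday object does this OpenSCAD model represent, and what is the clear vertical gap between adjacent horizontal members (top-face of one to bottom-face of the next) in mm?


A bookshelf. The clear shelf gap is 260 mm.

Two tall side panels with 5 horizontal boards between them — a bookshelf. The first two shelf undersides are at z = 0 and z = 284; with shelf thickness 24, the clear gap is 284 − 0 − 24 = 260 mm.
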